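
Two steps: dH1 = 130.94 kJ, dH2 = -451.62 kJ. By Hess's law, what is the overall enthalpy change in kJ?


Hess's law: enthalpy is a state function, so add the step enthalpies.
dH_total = dH1 + dH2 = 130.94 + (-451.62)
dH_total = -320.68 kJ:

-320.68 kJ


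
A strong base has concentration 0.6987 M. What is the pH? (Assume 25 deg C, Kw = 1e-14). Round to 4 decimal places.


A strong base dissociates completely, so [OH-] equals the given concentration.
pOH = -log10([OH-]) = -log10(0.6987) = 0.155709
pH = 14 - pOH = 14 - 0.155709
pH = 13.844291, rounded to 4 dp:

13.8443


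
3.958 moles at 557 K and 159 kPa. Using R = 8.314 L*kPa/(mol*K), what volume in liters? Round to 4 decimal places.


PV = nRT, solve for V = nRT / P.
nRT = 3.958 * 8.314 * 557 = 18329.0943
V = 18329.0943 / 159
V = 115.27732264 L, rounded to 4 dp:

115.2773 L


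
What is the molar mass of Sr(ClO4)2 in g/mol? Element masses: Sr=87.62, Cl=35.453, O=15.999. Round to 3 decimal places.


M = sum(count * atomic_mass) over atoms.
M = 1*87.62 + 2*35.453 + 8*15.999
M = 87.62 + 70.906 + 127.992
M = 286.518 g/mol, rounded to 3 dp:

286.518 g/mol


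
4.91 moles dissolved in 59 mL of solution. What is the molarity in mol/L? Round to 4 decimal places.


Convert volume to liters: V_L = V_mL / 1000.
V_L = 59 / 1000 = 0.059 L
M = n / V_L = 4.91 / 0.059
M = 83.22033898 mol/L, rounded to 4 dp:

83.2203 mol/L


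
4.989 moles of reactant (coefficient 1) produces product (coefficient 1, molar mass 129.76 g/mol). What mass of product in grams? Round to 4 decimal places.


Use the coefficient ratio to convert reactant moles to product moles, then multiply by the product's molar mass.
moles_P = moles_R * (coeff_P / coeff_R) = 4.989 * (1/1) = 4.989
mass_P = moles_P * M_P = 4.989 * 129.76
mass_P = 647.37264 g, rounded to 4 dp:

647.3726 g


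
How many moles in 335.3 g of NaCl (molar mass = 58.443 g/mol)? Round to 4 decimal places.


n = mass / M
n = 335.3 / 58.443
n = 5.73721404 mol, rounded to 4 dp:

5.7372 mol


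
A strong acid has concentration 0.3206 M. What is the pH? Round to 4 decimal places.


A strong acid dissociates completely, so [H+] equals the given concentration.
pH = -log10([H+]) = -log10(0.3206)
pH = 0.49403648, rounded to 4 dp:

0.4940


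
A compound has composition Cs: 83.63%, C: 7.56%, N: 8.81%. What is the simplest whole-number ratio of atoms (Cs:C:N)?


Assume 100 g of compound, divide each mass% by atomic mass to get moles, then normalize by the smallest to get a raw atom ratio.
Moles per 100 g: Cs: 83.63/132.905 = 0.6292, C: 7.56/12.011 = 0.6294, N: 8.81/14.007 = 0.629
Raw ratio (divide by min = 0.629): Cs: 1.0, C: 1.001, N: 1.0
Multiply by 1 to clear fractions: Cs: 1.0 ~= 1, C: 1.001 ~= 1, N: 1.0 ~= 1
Reduce by GCD to get the simplest whole-number ratio:

1:1:1


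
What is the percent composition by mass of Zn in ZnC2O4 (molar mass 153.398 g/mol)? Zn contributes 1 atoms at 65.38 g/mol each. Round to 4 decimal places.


pct = 100 * (n_elem * M_elem) / M_total
mass_contribution = 1 * 65.38 = 65.38 g/mol
pct = 100 * 65.38 / 153.398
pct = 42.62115543 %, rounded to 4 dp:

42.6212 %


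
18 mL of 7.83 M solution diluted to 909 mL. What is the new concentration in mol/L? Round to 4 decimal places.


Dilution: M1*V1 = M2*V2, solve for M2.
M2 = M1*V1 / V2
M2 = 7.83 * 18 / 909
M2 = 140.94 / 909
M2 = 0.1550495 mol/L, rounded to 4 dp:

0.1550 mol/L


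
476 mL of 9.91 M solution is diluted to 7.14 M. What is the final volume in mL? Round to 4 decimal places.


Dilution: M1*V1 = M2*V2, solve for V2.
V2 = M1*V1 / M2
V2 = 9.91 * 476 / 7.14
V2 = 4717.16 / 7.14
V2 = 660.66666667 mL, rounded to 4 dp:

660.6667 mL


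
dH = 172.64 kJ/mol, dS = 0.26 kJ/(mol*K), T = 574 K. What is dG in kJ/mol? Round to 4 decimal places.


Gibbs: dG = dH - T*dS (consistent units, dS already in kJ/(mol*K)).
T*dS = 574 * 0.26 = 149.24
dG = 172.64 - (149.24)
dG = 23.4 kJ/mol, rounded to 4 dp:

23.4000 kJ/mol


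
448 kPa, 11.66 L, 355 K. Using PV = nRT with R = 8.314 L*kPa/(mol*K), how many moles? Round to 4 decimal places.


PV = nRT, solve for n = PV / (RT).
PV = 448 * 11.66 = 5223.68
RT = 8.314 * 355 = 2951.47
n = 5223.68 / 2951.47
n = 1.76985705 mol, rounded to 4 dp:

1.7699 mol


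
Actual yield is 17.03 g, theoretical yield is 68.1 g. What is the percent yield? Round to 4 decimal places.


% yield = 100 * actual / theoretical
% yield = 100 * 17.03 / 68.1
% yield = 25.00734214 %, rounded to 4 dp:

25.0073 %


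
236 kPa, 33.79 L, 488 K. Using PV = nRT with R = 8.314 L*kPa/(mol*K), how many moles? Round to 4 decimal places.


PV = nRT, solve for n = PV / (RT).
PV = 236 * 33.79 = 7974.44
RT = 8.314 * 488 = 4057.232
n = 7974.44 / 4057.232
n = 1.9654878 mol, rounded to 4 dp:

1.9655 mol


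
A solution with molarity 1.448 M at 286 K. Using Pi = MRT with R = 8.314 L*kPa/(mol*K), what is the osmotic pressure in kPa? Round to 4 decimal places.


Osmotic pressure (van't Hoff): Pi = M*R*T.
RT = 8.314 * 286 = 2377.804
Pi = 1.448 * 2377.804
Pi = 3443.060192 kPa, rounded to 4 dp:

3443.0602 kPa


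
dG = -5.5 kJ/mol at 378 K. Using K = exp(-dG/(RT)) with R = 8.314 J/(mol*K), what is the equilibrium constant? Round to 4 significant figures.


dG is in kJ/mol; multiply by 1000 to match R in J/(mol*K).
RT = 8.314 * 378 = 3142.692 J/mol
exponent = -dG*1000 / (RT) = -(-5.5*1000) / 3142.692 = 1.75009196
K = exp(1.75009196)
K = 5.7551319, rounded to 4 significant figures:

5.755


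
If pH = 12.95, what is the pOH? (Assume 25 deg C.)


At 25 deg C, pH + pOH = 14.
pOH = 14 - pH = 14 - 12.95
pOH = 1.05:

1.05


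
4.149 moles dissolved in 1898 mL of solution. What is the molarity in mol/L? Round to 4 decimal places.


Convert volume to liters: V_L = V_mL / 1000.
V_L = 1898 / 1000 = 1.898 L
M = n / V_L = 4.149 / 1.898
M = 2.18598525 mol/L, rounded to 4 dp:

2.1860 mol/L


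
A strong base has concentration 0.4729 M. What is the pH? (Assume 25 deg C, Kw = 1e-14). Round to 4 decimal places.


A strong base dissociates completely, so [OH-] equals the given concentration.
pOH = -log10([OH-]) = -log10(0.4729) = 0.325231
pH = 14 - pOH = 14 - 0.325231
pH = 13.674769, rounded to 4 dp:

13.6748


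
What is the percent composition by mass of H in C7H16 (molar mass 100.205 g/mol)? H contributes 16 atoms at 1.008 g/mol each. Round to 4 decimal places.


pct = 100 * (n_elem * M_elem) / M_total
mass_contribution = 16 * 1.008 = 16.128 g/mol
pct = 100 * 16.128 / 100.205
pct = 16.09500524 %, rounded to 4 dp:

16.0950 %


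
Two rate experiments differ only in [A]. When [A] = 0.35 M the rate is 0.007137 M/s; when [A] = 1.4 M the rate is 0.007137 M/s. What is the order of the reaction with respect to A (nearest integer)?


Rate is proportional to [A]^n, so rate2/rate1 = ([A]2/[A]1)^n. Take logs to solve for n.
rate2/rate1 = 0.007137 / 0.007137 = 1.0
[A]2/[A]1 = 1.4 / 0.35 = 4.0
n = ln(1.0) / ln(4.0) = 0.0
Nearest integer order:

0


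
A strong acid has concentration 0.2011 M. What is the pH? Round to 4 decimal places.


A strong acid dissociates completely, so [H+] equals the given concentration.
pH = -log10([H+]) = -log10(0.2011)
pH = 0.69658793, rounded to 4 dp:

0.6966


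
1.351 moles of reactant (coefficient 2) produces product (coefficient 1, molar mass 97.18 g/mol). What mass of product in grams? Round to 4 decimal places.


Use the coefficient ratio to convert reactant moles to product moles, then multiply by the product's molar mass.
moles_P = moles_R * (coeff_P / coeff_R) = 1.351 * (1/2) = 0.6755
mass_P = moles_P * M_P = 0.6755 * 97.18
mass_P = 65.64509 g, rounded to 4 dp:

65.6451 g


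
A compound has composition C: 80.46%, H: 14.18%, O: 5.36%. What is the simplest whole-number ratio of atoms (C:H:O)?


Assume 100 g of compound, divide each mass% by atomic mass to get moles, then normalize by the smallest to get a raw atom ratio.
Moles per 100 g: C: 80.46/12.011 = 6.6989, H: 14.18/1.008 = 14.0675, O: 5.36/15.999 = 0.335
Raw ratio (divide by min = 0.335): C: 19.995, H: 41.99, O: 1.0
Multiply by 1 to clear fractions: C: 19.995 ~= 20, H: 41.99 ~= 42, O: 1.0 ~= 1
Reduce by GCD to get the simplest whole-number ratio:

20:42:1


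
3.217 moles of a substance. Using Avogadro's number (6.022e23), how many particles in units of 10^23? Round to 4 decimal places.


N = n * NA, then divide by 1e23 for the requested units.
N / 1e23 = n * 6.022
N / 1e23 = 3.217 * 6.022
N / 1e23 = 19.372774, rounded to 4 dp:

19.3728


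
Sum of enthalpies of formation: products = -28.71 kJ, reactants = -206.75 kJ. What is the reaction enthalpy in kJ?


dH_rxn = sum(dH_f products) - sum(dH_f reactants)
dH_rxn = -28.71 - (-206.75)
dH_rxn = 178.04 kJ:

178.04 kJ


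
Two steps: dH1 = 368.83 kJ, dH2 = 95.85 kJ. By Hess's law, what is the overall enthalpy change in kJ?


Hess's law: enthalpy is a state function, so add the step enthalpies.
dH_total = dH1 + dH2 = 368.83 + (95.85)
dH_total = 464.68 kJ:

464.68 kJ


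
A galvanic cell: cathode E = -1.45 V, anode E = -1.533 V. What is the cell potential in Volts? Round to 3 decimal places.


Standard cell potential: E_cell = E_cathode - E_anode.
E_cell = -1.45 - (-1.533)
E_cell = 0.083 V, rounded to 3 dp:

0.083 V


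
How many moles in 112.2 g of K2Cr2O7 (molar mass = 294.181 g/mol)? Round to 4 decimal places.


n = mass / M
n = 112.2 / 294.181
n = 0.38139785 mol, rounded to 4 dp:

0.3814 mol


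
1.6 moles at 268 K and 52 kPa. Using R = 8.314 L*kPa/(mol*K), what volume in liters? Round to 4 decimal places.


PV = nRT, solve for V = nRT / P.
nRT = 1.6 * 8.314 * 268 = 3565.0432
V = 3565.0432 / 52
V = 68.55852308 L, rounded to 4 dp:

68.5585 L


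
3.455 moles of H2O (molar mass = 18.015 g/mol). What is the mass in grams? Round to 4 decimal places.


mass = n * M
mass = 3.455 * 18.015
mass = 62.241825 g, rounded to 4 dp:

62.2418 g


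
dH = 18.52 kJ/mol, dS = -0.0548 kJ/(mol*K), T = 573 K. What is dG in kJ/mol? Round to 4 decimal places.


Gibbs: dG = dH - T*dS (consistent units, dS already in kJ/(mol*K)).
T*dS = 573 * -0.0548 = -31.4004
dG = 18.52 - (-31.4004)
dG = 49.9204 kJ/mol, rounded to 4 dp:

49.9204 kJ/mol


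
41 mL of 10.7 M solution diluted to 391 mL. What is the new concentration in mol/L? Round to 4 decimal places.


Dilution: M1*V1 = M2*V2, solve for M2.
M2 = M1*V1 / V2
M2 = 10.7 * 41 / 391
M2 = 438.7 / 391
M2 = 1.12199488 mol/L, rounded to 4 dp:

1.1220 mol/L


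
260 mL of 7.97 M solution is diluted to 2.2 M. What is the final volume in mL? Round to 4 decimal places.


Dilution: M1*V1 = M2*V2, solve for V2.
V2 = M1*V1 / M2
V2 = 7.97 * 260 / 2.2
V2 = 2072.2 / 2.2
V2 = 941.90909091 mL, rounded to 4 dp:

941.9091 mL


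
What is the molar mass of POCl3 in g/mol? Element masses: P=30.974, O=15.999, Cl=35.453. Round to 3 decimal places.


M = sum(count * atomic_mass) over atoms.
M = 1*30.974 + 1*15.999 + 3*35.453
M = 30.974 + 15.999 + 106.359
M = 153.332 g/mol, rounded to 3 dp:

153.332 g/mol


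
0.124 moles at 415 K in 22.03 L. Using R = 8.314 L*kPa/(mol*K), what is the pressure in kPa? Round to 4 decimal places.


PV = nRT, solve for P = nRT / V.
nRT = 0.124 * 8.314 * 415 = 427.8384
P = 427.8384 / 22.03
P = 19.4207172 kPa, rounded to 4 dp:

19.4207 kPa


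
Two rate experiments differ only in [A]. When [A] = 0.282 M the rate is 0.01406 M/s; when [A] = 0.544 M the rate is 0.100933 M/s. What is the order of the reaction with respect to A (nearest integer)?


Rate is proportional to [A]^n, so rate2/rate1 = ([A]2/[A]1)^n. Take logs to solve for n.
rate2/rate1 = 0.100933 / 0.01406 = 7.1787
[A]2/[A]1 = 0.544 / 0.282 = 1.9291
n = ln(7.1787) / ln(1.9291) = 3.0
Nearest integer order:

3


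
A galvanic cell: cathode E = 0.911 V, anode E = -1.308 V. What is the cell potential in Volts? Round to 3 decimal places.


Standard cell potential: E_cell = E_cathode - E_anode.
E_cell = 0.911 - (-1.308)
E_cell = 2.219 V, rounded to 3 dp:

2.219 V


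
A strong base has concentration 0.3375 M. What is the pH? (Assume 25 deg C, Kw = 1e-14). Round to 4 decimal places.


A strong base dissociates completely, so [OH-] equals the given concentration.
pOH = -log10([OH-]) = -log10(0.3375) = 0.471726
pH = 14 - pOH = 14 - 0.471726
pH = 13.528274, rounded to 4 dp:

13.5283


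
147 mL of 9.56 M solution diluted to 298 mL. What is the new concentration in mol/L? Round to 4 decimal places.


Dilution: M1*V1 = M2*V2, solve for M2.
M2 = M1*V1 / V2
M2 = 9.56 * 147 / 298
M2 = 1405.32 / 298
M2 = 4.71583893 mol/L, rounded to 4 dp:

4.7158 mol/L


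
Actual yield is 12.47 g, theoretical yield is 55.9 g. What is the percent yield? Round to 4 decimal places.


% yield = 100 * actual / theoretical
% yield = 100 * 12.47 / 55.9
% yield = 22.30769231 %, rounded to 4 dp:

22.3077 %


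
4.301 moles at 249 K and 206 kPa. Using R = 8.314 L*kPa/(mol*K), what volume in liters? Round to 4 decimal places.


PV = nRT, solve for V = nRT / P.
nRT = 4.301 * 8.314 * 249 = 8903.87
V = 8903.87 / 206
V = 43.2226699 L, rounded to 4 dp:

43.2227 L


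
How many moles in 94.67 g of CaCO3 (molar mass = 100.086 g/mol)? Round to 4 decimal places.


n = mass / M
n = 94.67 / 100.086
n = 0.94588654 mol, rounded to 4 dp:

0.9459 mol


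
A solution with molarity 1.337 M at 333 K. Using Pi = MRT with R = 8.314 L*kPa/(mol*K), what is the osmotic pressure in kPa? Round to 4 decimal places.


Osmotic pressure (van't Hoff): Pi = M*R*T.
RT = 8.314 * 333 = 2768.562
Pi = 1.337 * 2768.562
Pi = 3701.567394 kPa, rounded to 4 dp:

3701.5674 kPa


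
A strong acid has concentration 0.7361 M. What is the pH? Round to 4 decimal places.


A strong acid dissociates completely, so [H+] equals the given concentration.
pH = -log10([H+]) = -log10(0.7361)
pH = 0.13306318, rounded to 4 dp:

0.1331


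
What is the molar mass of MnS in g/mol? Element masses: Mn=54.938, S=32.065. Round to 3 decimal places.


M = sum(count * atomic_mass) over atoms.
M = 1*54.938 + 1*32.065
M = 54.938 + 32.065
M = 87.003 g/mol, rounded to 3 dp:

87.003 g/mol


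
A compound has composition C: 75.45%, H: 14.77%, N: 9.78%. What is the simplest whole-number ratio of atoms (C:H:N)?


Assume 100 g of compound, divide each mass% by atomic mass to get moles, then normalize by the smallest to get a raw atom ratio.
Moles per 100 g: C: 75.45/12.011 = 6.2817, H: 14.77/1.008 = 14.6528, N: 9.78/14.007 = 0.6982
Raw ratio (divide by min = 0.6982): C: 8.997, H: 20.986, N: 1.0
Multiply by 1 to clear fractions: C: 8.997 ~= 9, H: 20.986 ~= 21, N: 1.0 ~= 1
Reduce by GCD to get the simplest whole-number ratio:

9:21:1


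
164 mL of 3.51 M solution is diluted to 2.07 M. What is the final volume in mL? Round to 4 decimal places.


Dilution: M1*V1 = M2*V2, solve for V2.
V2 = M1*V1 / M2
V2 = 3.51 * 164 / 2.07
V2 = 575.64 / 2.07
V2 = 278.08695652 mL, rounded to 4 dp:

278.0870 mL


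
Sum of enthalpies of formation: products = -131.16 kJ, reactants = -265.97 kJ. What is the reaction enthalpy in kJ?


dH_rxn = sum(dH_f products) - sum(dH_f reactants)
dH_rxn = -131.16 - (-265.97)
dH_rxn = 134.81 kJ:

134.81 kJ


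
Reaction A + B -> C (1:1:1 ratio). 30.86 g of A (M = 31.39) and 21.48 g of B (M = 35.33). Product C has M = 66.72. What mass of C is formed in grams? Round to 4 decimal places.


Find moles of each reactant; the smaller value is the limiting reagent in a 1:1:1 reaction, so moles_C equals moles of the limiter.
n_A = mass_A / M_A = 30.86 / 31.39 = 0.983116 mol
n_B = mass_B / M_B = 21.48 / 35.33 = 0.607982 mol
Limiting reagent: B (smaller), n_limiting = 0.607982 mol
mass_C = n_limiting * M_C = 0.607982 * 66.72
mass_C = 40.56455904 g, rounded to 4 dp:

40.5646 g


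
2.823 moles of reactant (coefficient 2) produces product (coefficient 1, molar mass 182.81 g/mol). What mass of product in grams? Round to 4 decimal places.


Use the coefficient ratio to convert reactant moles to product moles, then multiply by the product's molar mass.
moles_P = moles_R * (coeff_P / coeff_R) = 2.823 * (1/2) = 1.4115
mass_P = moles_P * M_P = 1.4115 * 182.81
mass_P = 258.036315 g, rounded to 4 dp:

258.0363 g


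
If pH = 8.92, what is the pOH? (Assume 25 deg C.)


At 25 deg C, pH + pOH = 14.
pOH = 14 - pH = 14 - 8.92
pOH = 5.08:

5.08


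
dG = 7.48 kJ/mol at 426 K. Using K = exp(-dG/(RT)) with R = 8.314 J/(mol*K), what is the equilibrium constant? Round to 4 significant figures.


dG is in kJ/mol; multiply by 1000 to match R in J/(mol*K).
RT = 8.314 * 426 = 3541.764 J/mol
exponent = -dG*1000 / (RT) = -(7.48*1000) / 3541.764 = -2.11194196
K = exp(-2.11194196)
K = 0.12100276, rounded to 4 significant figures:

0.1210


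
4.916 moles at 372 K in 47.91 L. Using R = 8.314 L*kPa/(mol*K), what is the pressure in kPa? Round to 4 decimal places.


PV = nRT, solve for P = nRT / V.
nRT = 4.916 * 8.314 * 372 = 15204.2441
P = 15204.2441 / 47.91
P = 317.35011689 kPa, rounded to 4 dp:

317.3501 kPa


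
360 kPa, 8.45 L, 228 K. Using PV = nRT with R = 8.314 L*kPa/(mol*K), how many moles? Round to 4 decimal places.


PV = nRT, solve for n = PV / (RT).
PV = 360 * 8.45 = 3042.0
RT = 8.314 * 228 = 1895.592
n = 3042.0 / 1895.592
n = 1.60477571 mol, rounded to 4 dp:

1.6048 mol


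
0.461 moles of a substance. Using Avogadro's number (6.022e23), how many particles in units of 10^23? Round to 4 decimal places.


N = n * NA, then divide by 1e23 for the requested units.
N / 1e23 = n * 6.022
N / 1e23 = 0.461 * 6.022
N / 1e23 = 2.776142, rounded to 4 dp:

2.7761


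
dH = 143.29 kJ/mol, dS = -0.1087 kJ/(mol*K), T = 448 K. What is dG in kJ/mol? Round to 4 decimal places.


Gibbs: dG = dH - T*dS (consistent units, dS already in kJ/(mol*K)).
T*dS = 448 * -0.1087 = -48.6976
dG = 143.29 - (-48.6976)
dG = 191.9876 kJ/mol, rounded to 4 dp:

191.9876 kJ/mol


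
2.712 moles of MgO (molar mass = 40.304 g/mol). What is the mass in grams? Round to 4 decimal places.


mass = n * M
mass = 2.712 * 40.304
mass = 109.304448 g, rounded to 4 dp:

109.3044 g


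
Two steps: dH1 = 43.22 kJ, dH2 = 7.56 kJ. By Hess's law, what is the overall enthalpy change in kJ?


Hess's law: enthalpy is a state function, so add the step enthalpies.
dH_total = dH1 + dH2 = 43.22 + (7.56)
dH_total = 50.78 kJ:

50.78 kJ


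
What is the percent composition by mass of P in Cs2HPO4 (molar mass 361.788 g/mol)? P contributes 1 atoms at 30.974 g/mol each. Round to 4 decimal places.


pct = 100 * (n_elem * M_elem) / M_total
mass_contribution = 1 * 30.974 = 30.974 g/mol
pct = 100 * 30.974 / 361.788
pct = 8.56136743 %, rounded to 4 dp:

8.5614 %


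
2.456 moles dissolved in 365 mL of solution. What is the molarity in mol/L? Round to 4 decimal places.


Convert volume to liters: V_L = V_mL / 1000.
V_L = 365 / 1000 = 0.365 L
M = n / V_L = 2.456 / 0.365
M = 6.72876712 mol/L, rounded to 4 dp:

6.7288 mol/L


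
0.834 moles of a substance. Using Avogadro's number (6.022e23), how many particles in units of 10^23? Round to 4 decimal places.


N = n * NA, then divide by 1e23 for the requested units.
N / 1e23 = n * 6.022
N / 1e23 = 0.834 * 6.022
N / 1e23 = 5.022348, rounded to 4 dp:

5.0223


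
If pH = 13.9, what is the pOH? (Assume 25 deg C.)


At 25 deg C, pH + pOH = 14.
pOH = 14 - pH = 14 - 13.9
pOH = 0.1:

0.10


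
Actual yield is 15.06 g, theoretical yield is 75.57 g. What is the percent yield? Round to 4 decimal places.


% yield = 100 * actual / theoretical
% yield = 100 * 15.06 / 75.57
% yield = 19.92854307 %, rounded to 4 dp:

19.9285 %


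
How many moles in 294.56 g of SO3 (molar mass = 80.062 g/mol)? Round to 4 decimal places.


n = mass / M
n = 294.56 / 80.062
n = 3.67914866 mol, rounded to 4 dp:

3.6791 mol


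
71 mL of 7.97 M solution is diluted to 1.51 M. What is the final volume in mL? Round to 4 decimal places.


Dilution: M1*V1 = M2*V2, solve for V2.
V2 = M1*V1 / M2
V2 = 7.97 * 71 / 1.51
V2 = 565.87 / 1.51
V2 = 374.74834437 mL, rounded to 4 dp:

374.7483 mL


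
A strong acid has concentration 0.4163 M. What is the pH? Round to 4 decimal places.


A strong acid dissociates completely, so [H+] equals the given concentration.
pH = -log10([H+]) = -log10(0.4163)
pH = 0.38059359, rounded to 4 dp:

0.3806


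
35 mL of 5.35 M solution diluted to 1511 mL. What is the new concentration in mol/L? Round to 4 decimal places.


Dilution: M1*V1 = M2*V2, solve for M2.
M2 = M1*V1 / V2
M2 = 5.35 * 35 / 1511
M2 = 187.25 / 1511
M2 = 0.12392455 mol/L, rounded to 4 dp:

0.1239 mol/L


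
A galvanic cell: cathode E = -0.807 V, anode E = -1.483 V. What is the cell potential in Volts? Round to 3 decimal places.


Standard cell potential: E_cell = E_cathode - E_anode.
E_cell = -0.807 - (-1.483)
E_cell = 0.676 V, rounded to 3 dp:

0.676 V


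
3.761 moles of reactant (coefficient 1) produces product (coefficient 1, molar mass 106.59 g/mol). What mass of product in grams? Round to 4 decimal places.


Use the coefficient ratio to convert reactant moles to product moles, then multiply by the product's molar mass.
moles_P = moles_R * (coeff_P / coeff_R) = 3.761 * (1/1) = 3.761
mass_P = moles_P * M_P = 3.761 * 106.59
mass_P = 400.88499 g, rounded to 4 dp:

400.8850 g


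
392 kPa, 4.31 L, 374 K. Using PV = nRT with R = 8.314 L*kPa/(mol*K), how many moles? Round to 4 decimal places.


PV = nRT, solve for n = PV / (RT).
PV = 392 * 4.31 = 1689.52
RT = 8.314 * 374 = 3109.436
n = 1689.52 / 3109.436
n = 0.54335256 mol, rounded to 4 dp:

0.5434 mol


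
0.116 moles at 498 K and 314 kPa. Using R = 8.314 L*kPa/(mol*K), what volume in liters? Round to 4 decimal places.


PV = nRT, solve for V = nRT / P.
nRT = 0.116 * 8.314 * 498 = 480.2832
V = 480.2832 / 314
V = 1.52956433 L, rounded to 4 dp:

1.5296 L


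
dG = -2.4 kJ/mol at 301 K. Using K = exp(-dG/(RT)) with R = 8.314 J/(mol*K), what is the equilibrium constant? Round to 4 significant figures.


dG is in kJ/mol; multiply by 1000 to match R in J/(mol*K).
RT = 8.314 * 301 = 2502.514 J/mol
exponent = -dG*1000 / (RT) = -(-2.4*1000) / 2502.514 = 0.95903559
K = exp(0.95903559)
K = 2.6091789, rounded to 4 significant figures:

2.609


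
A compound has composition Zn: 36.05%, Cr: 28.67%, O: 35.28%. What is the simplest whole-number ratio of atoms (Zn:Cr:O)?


Assume 100 g of compound, divide each mass% by atomic mass to get moles, then normalize by the smallest to get a raw atom ratio.
Moles per 100 g: Zn: 36.05/65.38 = 0.5514, Cr: 28.67/51.996 = 0.5514, O: 35.28/15.999 = 2.2051
Raw ratio (divide by min = 0.5514): Zn: 1.0, Cr: 1.0, O: 3.999
Multiply by 1 to clear fractions: Zn: 1.0 ~= 1, Cr: 1.0 ~= 1, O: 3.999 ~= 4
Reduce by GCD to get the simplest whole-number ratio:

1:1:4


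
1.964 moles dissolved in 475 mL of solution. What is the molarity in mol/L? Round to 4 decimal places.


Convert volume to liters: V_L = V_mL / 1000.
V_L = 475 / 1000 = 0.475 L
M = n / V_L = 1.964 / 0.475
M = 4.13473684 mol/L, rounded to 4 dp:

4.1347 mol/L


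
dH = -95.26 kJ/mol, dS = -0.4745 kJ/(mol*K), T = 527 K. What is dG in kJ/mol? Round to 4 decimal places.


Gibbs: dG = dH - T*dS (consistent units, dS already in kJ/(mol*K)).
T*dS = 527 * -0.4745 = -250.0615
dG = -95.26 - (-250.0615)
dG = 154.8015 kJ/mol, rounded to 4 dp:

154.8015 kJ/mol


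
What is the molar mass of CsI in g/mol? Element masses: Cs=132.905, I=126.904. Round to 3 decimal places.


M = sum(count * atomic_mass) over atoms.
M = 1*132.905 + 1*126.904
M = 132.905 + 126.904
M = 259.809 g/mol, rounded to 3 dp:

259.809 g/mol


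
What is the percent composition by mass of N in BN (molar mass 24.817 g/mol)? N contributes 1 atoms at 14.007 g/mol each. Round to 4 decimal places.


pct = 100 * (n_elem * M_elem) / M_total
mass_contribution = 1 * 14.007 = 14.007 g/mol
pct = 100 * 14.007 / 24.817
pct = 56.44114921 %, rounded to 4 dp:

56.4411 %


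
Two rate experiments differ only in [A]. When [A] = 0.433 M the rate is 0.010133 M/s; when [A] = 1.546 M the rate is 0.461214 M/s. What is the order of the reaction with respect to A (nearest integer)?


Rate is proportional to [A]^n, so rate2/rate1 = ([A]2/[A]1)^n. Take logs to solve for n.
rate2/rate1 = 0.461214 / 0.010133 = 45.516
[A]2/[A]1 = 1.546 / 0.433 = 3.5704
n = ln(45.516) / ln(3.5704) = 3.0
Nearest integer order:

3


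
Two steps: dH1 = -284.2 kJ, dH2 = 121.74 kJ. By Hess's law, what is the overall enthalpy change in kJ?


Hess's law: enthalpy is a state function, so add the step enthalpies.
dH_total = dH1 + dH2 = -284.2 + (121.74)
dH_total = -162.46 kJ:

-162.46 kJ


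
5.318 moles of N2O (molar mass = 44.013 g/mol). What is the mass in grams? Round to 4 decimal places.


mass = n * M
mass = 5.318 * 44.013
mass = 234.061134 g, rounded to 4 dp:

234.0611 g


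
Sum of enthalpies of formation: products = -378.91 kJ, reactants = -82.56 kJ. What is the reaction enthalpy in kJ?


dH_rxn = sum(dH_f products) - sum(dH_f reactants)
dH_rxn = -378.91 - (-82.56)
dH_rxn = -296.35 kJ:

-296.35 kJ


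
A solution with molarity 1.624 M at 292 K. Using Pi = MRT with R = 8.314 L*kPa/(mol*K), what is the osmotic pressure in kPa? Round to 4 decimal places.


Osmotic pressure (van't Hoff): Pi = M*R*T.
RT = 8.314 * 292 = 2427.688
Pi = 1.624 * 2427.688
Pi = 3942.565312 kPa, rounded to 4 dp:

3942.5653 kPa


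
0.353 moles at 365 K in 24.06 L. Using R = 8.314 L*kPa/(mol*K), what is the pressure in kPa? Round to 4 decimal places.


PV = nRT, solve for P = nRT / V.
nRT = 0.353 * 8.314 * 365 = 1071.2173
P = 1071.2173 / 24.06
P = 44.5227473 kPa, rounded to 4 dp:

44.5227 kPa


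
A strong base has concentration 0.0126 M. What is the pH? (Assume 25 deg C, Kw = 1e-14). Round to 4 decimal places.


A strong base dissociates completely, so [OH-] equals the given concentration.
pOH = -log10([OH-]) = -log10(0.0126) = 1.899629
pH = 14 - pOH = 14 - 1.899629
pH = 12.100371, rounded to 4 dp:

12.1004


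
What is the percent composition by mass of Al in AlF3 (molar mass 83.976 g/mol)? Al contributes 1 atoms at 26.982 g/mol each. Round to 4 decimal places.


pct = 100 * (n_elem * M_elem) / M_total
mass_contribution = 1 * 26.982 = 26.982 g/mol
pct = 100 * 26.982 / 83.976
pct = 32.13060875 %, rounded to 4 dp:

32.1306 %


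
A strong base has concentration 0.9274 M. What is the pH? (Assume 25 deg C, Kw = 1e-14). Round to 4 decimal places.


A strong base dissociates completely, so [OH-] equals the given concentration.
pOH = -log10([OH-]) = -log10(0.9274) = 0.032733
pH = 14 - pOH = 14 - 0.032733
pH = 13.967267, rounded to 4 dp:

13.9673


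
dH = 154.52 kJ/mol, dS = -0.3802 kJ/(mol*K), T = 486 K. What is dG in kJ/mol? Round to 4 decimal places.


Gibbs: dG = dH - T*dS (consistent units, dS already in kJ/(mol*K)).
T*dS = 486 * -0.3802 = -184.7772
dG = 154.52 - (-184.7772)
dG = 339.2972 kJ/mol, rounded to 4 dp:

339.2972 kJ/mol


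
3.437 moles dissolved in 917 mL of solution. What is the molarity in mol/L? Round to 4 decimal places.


Convert volume to liters: V_L = V_mL / 1000.
V_L = 917 / 1000 = 0.917 L
M = n / V_L = 3.437 / 0.917
M = 3.7480916 mol/L, rounded to 4 dp:

3.7481 mol/L


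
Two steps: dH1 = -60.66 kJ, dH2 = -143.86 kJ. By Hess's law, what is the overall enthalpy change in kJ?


Hess's law: enthalpy is a state function, so add the step enthalpies.
dH_total = dH1 + dH2 = -60.66 + (-143.86)
dH_total = -204.52 kJ:

-204.52 kJ


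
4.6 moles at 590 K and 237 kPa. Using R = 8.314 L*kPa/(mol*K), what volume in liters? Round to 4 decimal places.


PV = nRT, solve for V = nRT / P.
nRT = 4.6 * 8.314 * 590 = 22564.196
V = 22564.196 / 237
V = 95.20757806 L, rounded to 4 dp:

95.2076 L


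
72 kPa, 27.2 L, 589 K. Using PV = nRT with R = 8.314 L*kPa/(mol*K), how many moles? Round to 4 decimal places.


PV = nRT, solve for n = PV / (RT).
PV = 72 * 27.2 = 1958.4
RT = 8.314 * 589 = 4896.946
n = 1958.4 / 4896.946
n = 0.39992273 mol, rounded to 4 dp:

0.3999 mol


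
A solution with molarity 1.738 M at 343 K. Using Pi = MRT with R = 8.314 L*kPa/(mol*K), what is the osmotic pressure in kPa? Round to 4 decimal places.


Osmotic pressure (van't Hoff): Pi = M*R*T.
RT = 8.314 * 343 = 2851.702
Pi = 1.738 * 2851.702
Pi = 4956.258076 kPa, rounded to 4 dp:

4956.2581 kPa


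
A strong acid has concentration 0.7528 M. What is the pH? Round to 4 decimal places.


A strong acid dissociates completely, so [H+] equals the given concentration.
pH = -log10([H+]) = -log10(0.7528)
pH = 0.12332039, rounded to 4 dp:

0.1233


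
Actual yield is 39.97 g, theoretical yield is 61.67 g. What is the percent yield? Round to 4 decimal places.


% yield = 100 * actual / theoretical
% yield = 100 * 39.97 / 61.67
% yield = 64.81271283 %, rounded to 4 dp:

64.8127 %


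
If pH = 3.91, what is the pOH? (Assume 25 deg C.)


At 25 deg C, pH + pOH = 14.
pOH = 14 - pH = 14 - 3.91
pOH = 10.09:

10.09


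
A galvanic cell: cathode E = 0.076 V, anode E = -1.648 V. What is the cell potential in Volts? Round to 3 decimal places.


Standard cell potential: E_cell = E_cathode - E_anode.
E_cell = 0.076 - (-1.648)
E_cell = 1.724 V, rounded to 3 dp:

1.724 V


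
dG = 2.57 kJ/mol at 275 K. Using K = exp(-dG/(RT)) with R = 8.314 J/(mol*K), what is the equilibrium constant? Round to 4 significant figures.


dG is in kJ/mol; multiply by 1000 to match R in J/(mol*K).
RT = 8.314 * 275 = 2286.35 J/mol
exponent = -dG*1000 / (RT) = -(2.57*1000) / 2286.35 = -1.12406237
K = exp(-1.12406237)
K = 0.32495701, rounded to 4 significant figures:

0.3250


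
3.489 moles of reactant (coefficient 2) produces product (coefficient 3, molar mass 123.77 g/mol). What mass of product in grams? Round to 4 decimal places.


Use the coefficient ratio to convert reactant moles to product moles, then multiply by the product's molar mass.
moles_P = moles_R * (coeff_P / coeff_R) = 3.489 * (3/2) = 5.2335
mass_P = moles_P * M_P = 5.2335 * 123.77
mass_P = 647.750295 g, rounded to 4 dp:

647.7503 g


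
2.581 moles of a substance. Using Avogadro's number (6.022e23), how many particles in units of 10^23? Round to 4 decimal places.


N = n * NA, then divide by 1e23 for the requested units.
N / 1e23 = n * 6.022
N / 1e23 = 2.581 * 6.022
N / 1e23 = 15.542782, rounded to 4 dp:

15.5428


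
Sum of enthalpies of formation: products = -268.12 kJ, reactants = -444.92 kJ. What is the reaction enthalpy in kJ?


dH_rxn = sum(dH_f products) - sum(dH_f reactants)
dH_rxn = -268.12 - (-444.92)
dH_rxn = 176.8 kJ:

176.80 kJ


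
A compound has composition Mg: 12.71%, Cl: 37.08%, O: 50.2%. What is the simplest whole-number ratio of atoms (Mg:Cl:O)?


Assume 100 g of compound, divide each mass% by atomic mass to get moles, then normalize by the smallest to get a raw atom ratio.
Moles per 100 g: Mg: 12.71/24.305 = 0.5229, Cl: 37.08/35.453 = 1.0459, O: 50.2/15.999 = 3.1377
Raw ratio (divide by min = 0.5229): Mg: 1.0, Cl: 2.0, O: 6.0
Multiply by 1 to clear fractions: Mg: 1.0 ~= 1, Cl: 2.0 ~= 2, O: 6.0 ~= 6
Reduce by GCD to get the simplest whole-number ratio:

1:2:6


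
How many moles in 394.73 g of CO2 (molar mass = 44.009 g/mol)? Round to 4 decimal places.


n = mass / M
n = 394.73 / 44.009
n = 8.96930173 mol, rounded to 4 dp:

8.9693 mol


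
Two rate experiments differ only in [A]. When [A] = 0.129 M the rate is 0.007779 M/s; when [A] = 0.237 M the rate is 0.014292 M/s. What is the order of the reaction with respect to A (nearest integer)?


Rate is proportional to [A]^n, so rate2/rate1 = ([A]2/[A]1)^n. Take logs to solve for n.
rate2/rate1 = 0.014292 / 0.007779 = 1.8373
[A]2/[A]1 = 0.237 / 0.129 = 1.8372
n = ln(1.8373) / ln(1.8372) = 1.0
Nearest integer order:

1


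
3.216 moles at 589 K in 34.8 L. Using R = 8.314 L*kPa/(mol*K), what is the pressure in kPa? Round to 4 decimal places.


PV = nRT, solve for P = nRT / V.
nRT = 3.216 * 8.314 * 589 = 15748.5783
P = 15748.5783 / 34.8
P = 452.54535345 kPa, rounded to 4 dp:

452.5454 kPa


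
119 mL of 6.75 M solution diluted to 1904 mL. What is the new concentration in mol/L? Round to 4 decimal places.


Dilution: M1*V1 = M2*V2, solve for M2.
M2 = M1*V1 / V2
M2 = 6.75 * 119 / 1904
M2 = 803.25 / 1904
M2 = 0.421875 mol/L, rounded to 4 dp:

0.4219 mol/L


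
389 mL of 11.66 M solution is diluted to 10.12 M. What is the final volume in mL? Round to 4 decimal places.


Dilution: M1*V1 = M2*V2, solve for V2.
V2 = M1*V1 / M2
V2 = 11.66 * 389 / 10.12
V2 = 4535.74 / 10.12
V2 = 448.19565217 mL, rounded to 4 dp:

448.1957 mL


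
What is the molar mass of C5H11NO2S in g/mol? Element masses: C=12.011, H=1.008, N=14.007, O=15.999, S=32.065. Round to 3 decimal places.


M = sum(count * atomic_mass) over atoms.
M = 5*12.011 + 11*1.008 + 1*14.007 + 2*15.999 + 1*32.065
M = 60.055 + 11.088 + 14.007 + 31.998 + 32.065
M = 149.213 g/mol, rounded to 3 dp:

149.213 g/mol


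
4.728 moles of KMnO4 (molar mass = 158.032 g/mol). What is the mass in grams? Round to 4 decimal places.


mass = n * M
mass = 4.728 * 158.032
mass = 747.175296 g, rounded to 4 dp:

747.1753 g


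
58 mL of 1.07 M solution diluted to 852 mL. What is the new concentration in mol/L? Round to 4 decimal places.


Dilution: M1*V1 = M2*V2, solve for M2.
M2 = M1*V1 / V2
M2 = 1.07 * 58 / 852
M2 = 62.06 / 852
M2 = 0.07284038 mol/L, rounded to 4 dp:

0.0728 mol/L


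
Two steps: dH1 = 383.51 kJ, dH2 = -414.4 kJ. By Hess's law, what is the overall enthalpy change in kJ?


Hess's law: enthalpy is a state function, so add the step enthalpies.
dH_total = dH1 + dH2 = 383.51 + (-414.4)
dH_total = -30.89 kJ:

-30.89 kJ


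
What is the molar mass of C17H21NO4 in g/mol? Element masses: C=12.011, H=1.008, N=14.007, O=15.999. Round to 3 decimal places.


M = sum(count * atomic_mass) over atoms.
M = 17*12.011 + 21*1.008 + 1*14.007 + 4*15.999
M = 204.187 + 21.168 + 14.007 + 63.996
M = 303.358 g/mol, rounded to 3 dp:

303.358 g/mol


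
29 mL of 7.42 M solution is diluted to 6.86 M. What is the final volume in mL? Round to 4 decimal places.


Dilution: M1*V1 = M2*V2, solve for V2.
V2 = M1*V1 / M2
V2 = 7.42 * 29 / 6.86
V2 = 215.18 / 6.86
V2 = 31.36734694 mL, rounded to 4 dp:

31.3673 mL


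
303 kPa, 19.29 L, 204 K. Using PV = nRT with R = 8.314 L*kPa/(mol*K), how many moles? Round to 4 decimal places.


PV = nRT, solve for n = PV / (RT).
PV = 303 * 19.29 = 5844.87
RT = 8.314 * 204 = 1696.056
n = 5844.87 / 1696.056
n = 3.4461539 mol, rounded to 4 dp:

3.4462 mol


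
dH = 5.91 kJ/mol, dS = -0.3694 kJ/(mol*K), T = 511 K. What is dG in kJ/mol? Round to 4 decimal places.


Gibbs: dG = dH - T*dS (consistent units, dS already in kJ/(mol*K)).
T*dS = 511 * -0.3694 = -188.7634
dG = 5.91 - (-188.7634)
dG = 194.6734 kJ/mol, rounded to 4 dp:

194.6734 kJ/mol


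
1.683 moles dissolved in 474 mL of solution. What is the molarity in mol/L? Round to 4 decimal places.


Convert volume to liters: V_L = V_mL / 1000.
V_L = 474 / 1000 = 0.474 L
M = n / V_L = 1.683 / 0.474
M = 3.55063291 mol/L, rounded to 4 dp:

3.5506 mol/L


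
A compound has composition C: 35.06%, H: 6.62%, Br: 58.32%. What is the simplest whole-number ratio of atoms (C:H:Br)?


Assume 100 g of compound, divide each mass% by atomic mass to get moles, then normalize by the smallest to get a raw atom ratio.
Moles per 100 g: C: 35.06/12.011 = 2.919, H: 6.62/1.008 = 6.5675, Br: 58.32/79.904 = 0.7299
Raw ratio (divide by min = 0.7299): C: 3.999, H: 8.998, Br: 1.0
Multiply by 1 to clear fractions: C: 3.999 ~= 4, H: 8.998 ~= 9, Br: 1.0 ~= 1
Reduce by GCD to get the simplest whole-number ratio:

4:9:1


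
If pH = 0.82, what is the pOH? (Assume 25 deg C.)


At 25 deg C, pH + pOH = 14.
pOH = 14 - pH = 14 - 0.82
pOH = 13.18:

13.18


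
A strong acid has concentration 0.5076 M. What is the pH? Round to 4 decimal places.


A strong acid dissociates completely, so [H+] equals the given concentration.
pH = -log10([H+]) = -log10(0.5076)
pH = 0.29447839, rounded to 4 dp:

0.2945


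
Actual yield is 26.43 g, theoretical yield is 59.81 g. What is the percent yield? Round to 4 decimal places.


% yield = 100 * actual / theoretical
% yield = 100 * 26.43 / 59.81
% yield = 44.18993479 %, rounded to 4 dp:

44.1899 %


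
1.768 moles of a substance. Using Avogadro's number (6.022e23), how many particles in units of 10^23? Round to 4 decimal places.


N = n * NA, then divide by 1e23 for the requested units.
N / 1e23 = n * 6.022
N / 1e23 = 1.768 * 6.022
N / 1e23 = 10.646896, rounded to 4 dp:

10.6469


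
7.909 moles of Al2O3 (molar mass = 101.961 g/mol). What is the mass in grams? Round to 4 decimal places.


mass = n * M
mass = 7.909 * 101.961
mass = 806.409549 g, rounded to 4 dp:

806.4095 g


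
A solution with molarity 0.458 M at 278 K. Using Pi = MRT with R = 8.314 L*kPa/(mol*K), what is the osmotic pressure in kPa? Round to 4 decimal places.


Osmotic pressure (van't Hoff): Pi = M*R*T.
RT = 8.314 * 278 = 2311.292
Pi = 0.458 * 2311.292
Pi = 1058.571736 kPa, rounded to 4 dp:

1058.5717 kPa


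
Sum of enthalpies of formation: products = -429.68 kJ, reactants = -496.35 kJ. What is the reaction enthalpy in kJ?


dH_rxn = sum(dH_f products) - sum(dH_f reactants)
dH_rxn = -429.68 - (-496.35)
dH_rxn = 66.67 kJ:

66.67 kJ


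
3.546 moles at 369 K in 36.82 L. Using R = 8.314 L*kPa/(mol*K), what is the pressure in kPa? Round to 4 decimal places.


PV = nRT, solve for P = nRT / V.
nRT = 3.546 * 8.314 * 369 = 10878.6528
P = 10878.6528 / 36.82
P = 295.45499185 kPa, rounded to 4 dp:

295.4550 kPa


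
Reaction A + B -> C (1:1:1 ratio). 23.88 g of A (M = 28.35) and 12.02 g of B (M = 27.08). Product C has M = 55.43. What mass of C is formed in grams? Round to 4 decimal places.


Find moles of each reactant; the smaller value is the limiting reagent in a 1:1:1 reaction, so moles_C equals moles of the limiter.
n_A = mass_A / M_A = 23.88 / 28.35 = 0.842328 mol
n_B = mass_B / M_B = 12.02 / 27.08 = 0.44387 mol
Limiting reagent: B (smaller), n_limiting = 0.44387 mol
mass_C = n_limiting * M_C = 0.44387 * 55.43
mass_C = 24.6037141 g, rounded to 4 dp:

24.6037 g


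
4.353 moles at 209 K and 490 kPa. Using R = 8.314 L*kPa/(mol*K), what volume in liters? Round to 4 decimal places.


PV = nRT, solve for V = nRT / P.
nRT = 4.353 * 8.314 * 209 = 7563.886
V = 7563.886 / 490
V = 15.43650204 L, rounded to 4 dp:

15.4365 L


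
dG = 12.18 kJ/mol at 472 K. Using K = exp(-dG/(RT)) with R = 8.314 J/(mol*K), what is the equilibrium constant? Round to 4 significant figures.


dG is in kJ/mol; multiply by 1000 to match R in J/(mol*K).
RT = 8.314 * 472 = 3924.208 J/mol
exponent = -dG*1000 / (RT) = -(12.18*1000) / 3924.208 = -3.10381101
K = exp(-3.10381101)
K = 0.044877846, rounded to 4 significant figures:

0.04488


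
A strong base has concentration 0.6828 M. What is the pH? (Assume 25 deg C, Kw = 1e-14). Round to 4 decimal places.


A strong base dissociates completely, so [OH-] equals the given concentration.
pOH = -log10([OH-]) = -log10(0.6828) = 0.165706
pH = 14 - pOH = 14 - 0.165706
pH = 13.834294, rounded to 4 dp:

13.8343


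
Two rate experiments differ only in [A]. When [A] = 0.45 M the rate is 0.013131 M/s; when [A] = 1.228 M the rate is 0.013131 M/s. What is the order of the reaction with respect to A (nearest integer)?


Rate is proportional to [A]^n, so rate2/rate1 = ([A]2/[A]1)^n. Take logs to solve for n.
rate2/rate1 = 0.013131 / 0.013131 = 1.0
[A]2/[A]1 = 1.228 / 0.45 = 2.7289
n = ln(1.0) / ln(2.7289) = 0.0
Nearest integer order:

0


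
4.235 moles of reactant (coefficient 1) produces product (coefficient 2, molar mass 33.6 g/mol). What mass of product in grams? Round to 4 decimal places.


Use the coefficient ratio to convert reactant moles to product moles, then multiply by the product's molar mass.
moles_P = moles_R * (coeff_P / coeff_R) = 4.235 * (2/1) = 8.47
mass_P = moles_P * M_P = 8.47 * 33.6
mass_P = 284.592 g, rounded to 4 dp:

284.5920 g
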